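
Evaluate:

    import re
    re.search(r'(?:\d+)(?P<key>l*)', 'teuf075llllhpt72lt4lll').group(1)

The match spans [4:11] → '075llll'.
Captured: group 1 = 'llll'.

'llll'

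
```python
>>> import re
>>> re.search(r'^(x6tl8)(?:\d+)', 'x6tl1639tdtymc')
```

The pattern matches anchored at the start of the string; then the literal 'x6', then the literal 'tl8' (captured); then one or more of a digit (non-capturing group).
Unlike `match`, `search` isn't anchored — it looks for the pattern anywhere in the string.
Here the pattern never matches, so the call returns None.

None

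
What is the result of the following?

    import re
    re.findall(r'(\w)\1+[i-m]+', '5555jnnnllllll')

['5', 'n']

The backreference `\1` re-matches whatever the first group consumed, character for character.
Walking the string: at [0:5] match '5555j', group 1 = '5'; at [5:14] match 'nnnllllll', group 1 = 'n'.
Because there's exactly one group, `findall` drops the full match and keeps group 1 from each hit.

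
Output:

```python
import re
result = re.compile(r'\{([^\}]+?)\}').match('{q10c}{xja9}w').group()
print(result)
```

{q10c}

`re.match` won't scan ahead — the pattern has to work from the very first character.
The match spans [0:6] → '{q10c}'.
Captured: group 1 = 'q10c'.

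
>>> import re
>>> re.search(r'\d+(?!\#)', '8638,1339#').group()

The negative lookahead/lookbehind blocks any match where the forbidden context is present.
`re.search` scans for the first position where the pattern succeeds.
The match spans [0:4] → '8638'.

'8638'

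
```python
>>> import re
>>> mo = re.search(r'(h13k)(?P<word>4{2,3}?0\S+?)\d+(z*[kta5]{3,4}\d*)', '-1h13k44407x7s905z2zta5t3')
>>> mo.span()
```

(2, 25)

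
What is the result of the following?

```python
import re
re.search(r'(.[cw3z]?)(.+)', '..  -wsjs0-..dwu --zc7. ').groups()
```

Pattern: any character, then optionally one of [cw3z] (captured); then one or more of any character (captured).
`search` walks the string left to right and returns the first match it finds.
The match spans [0:24] → '..  -wsjs0-..dwu --zc7. '.
Captured: group 1 = '.', group 2 = '.  -wsjs0-..dwu --zc7. '.

('.', '.  -wsjs0-..dwu --zc7. ')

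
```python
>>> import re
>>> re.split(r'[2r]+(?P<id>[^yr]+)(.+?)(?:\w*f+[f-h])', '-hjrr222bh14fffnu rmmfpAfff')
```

The pattern matches one or more of one of [2r]; then one or more of any character except [yr] (captured as 'id'); then one or more of any character (lazy) (captured); then zero or more of a word character, then one or more of a literal 'f', then a character in [f-h] (non-capturing group).
`re.split` interleaves the captured-group text with the surrounding fragments.

['-hj', 'bh14fffnu ', 'r', '']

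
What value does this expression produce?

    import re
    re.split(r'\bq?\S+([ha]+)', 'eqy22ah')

This matches a word boundary (`\b`, zero-width); then optionally the literal 'q', then one or more of a non-whitespace character; then one or more of one of [ha] (captured).
Matches to split on: at [0:7] → 'eqy22ah'.
Because the pattern has a capturing group, `split` also inserts each captured text between the pieces.

['', 'h', '']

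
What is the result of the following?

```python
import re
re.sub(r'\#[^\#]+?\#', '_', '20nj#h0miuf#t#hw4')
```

`sub` substitutes '_' at each match site.

'20nj_t#hw4'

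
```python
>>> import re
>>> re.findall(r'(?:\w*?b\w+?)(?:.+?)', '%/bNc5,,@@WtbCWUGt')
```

['bNc', 'WtbCW']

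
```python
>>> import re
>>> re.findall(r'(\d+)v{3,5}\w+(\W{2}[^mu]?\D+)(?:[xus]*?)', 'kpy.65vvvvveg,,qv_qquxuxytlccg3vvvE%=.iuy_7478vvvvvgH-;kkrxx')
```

[('65', ',,qv_qquxuxytlccg'), ('3', '%=.iuy_'), ('7478', '-;kkrxx')]

Pattern: one or more of a digit (captured); then 3 to 5 of a literal 'v'; then one or more of a word character; then exactly 2 of a non-word character, then optionally any character except [mu], then one or more of a non-digit (captured); then zero or more of one of [xus] (lazy) (non-capturing group).
Walking the string: at [4:30] match '65vvvvveg,,qv_qquxuxytlccg', groups = ('65', ',,qv_qquxuxytlccg'); at [30:42] match '3vvvE%=.iuy_', groups = ('3', '%=.iuy_'); at [42:60] match '7478vvvvvgH-;kkrxx', groups = ('7478', '-;kkrxx').
With 2 capturing groups, `findall` returns a 2-tuple per match.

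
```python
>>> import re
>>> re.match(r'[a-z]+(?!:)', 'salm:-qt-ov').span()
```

(0, 3)

`re.match` won't scan ahead — the pattern has to work from the very first character.
The match spans [0:3] → 'sal'.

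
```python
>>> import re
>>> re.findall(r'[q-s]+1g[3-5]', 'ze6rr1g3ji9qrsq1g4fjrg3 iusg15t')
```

['rr1g3', 'qrsq1g4']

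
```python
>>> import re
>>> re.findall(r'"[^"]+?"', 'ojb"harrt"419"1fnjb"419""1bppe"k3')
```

No capturing groups, so `findall` returns the 3 full match strings.

['"harrt"', '"1fnjb"', '"1bppe"']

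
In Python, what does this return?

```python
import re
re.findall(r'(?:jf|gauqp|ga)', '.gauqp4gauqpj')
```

['gauqp', 'gauqp']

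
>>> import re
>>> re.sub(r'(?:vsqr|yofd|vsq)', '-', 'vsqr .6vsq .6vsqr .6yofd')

Branches in `(...|...)` are attempted left-to-right; the first branch that allows the whole pattern to succeed is taken.
Matches: at [0:4] → 'vsqr'; at [7:10] → 'vsq'; at [13:17] → 'vsqr'; at [20:24] → 'yofd'.
`sub` substitutes '-' at each match site.

'- .6- .6- .6-'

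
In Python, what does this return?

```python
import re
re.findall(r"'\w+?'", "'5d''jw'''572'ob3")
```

["'5d'", "'jw'", "'572'"]

Since nothing is captured, `findall` lists the 3 matched substrings directly.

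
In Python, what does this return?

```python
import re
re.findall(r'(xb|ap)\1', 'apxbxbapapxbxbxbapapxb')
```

['xb', 'ap', 'xb', 'ap']

`\1` has to match the exact text group 1 already captured.
`findall` collects group 1 from each match (4 total).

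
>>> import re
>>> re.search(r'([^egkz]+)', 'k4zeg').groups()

('4',)

The match spans [1:2] → '4'.
Captured: group 1 = '4'.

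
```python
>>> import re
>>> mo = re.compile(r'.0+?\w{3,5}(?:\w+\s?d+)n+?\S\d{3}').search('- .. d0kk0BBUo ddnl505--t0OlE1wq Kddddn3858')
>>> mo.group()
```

'd0kk0BBUo ddnl505'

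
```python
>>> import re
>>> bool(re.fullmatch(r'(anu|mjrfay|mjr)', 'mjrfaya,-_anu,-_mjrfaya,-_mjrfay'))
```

False

For `fullmatch`, every character of the input must be accounted for by the pattern.
Here there's no way to consume every character, so the call returns None, and `bool(None)` is False.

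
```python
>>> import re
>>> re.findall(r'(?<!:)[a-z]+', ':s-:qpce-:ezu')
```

`(?!…)`/`(?<!…)` only lets a position through if the neighbouring text does NOT match; no characters are consumed.
No capturing groups, so `findall` returns the 2 full match strings.

['pce', 'zu']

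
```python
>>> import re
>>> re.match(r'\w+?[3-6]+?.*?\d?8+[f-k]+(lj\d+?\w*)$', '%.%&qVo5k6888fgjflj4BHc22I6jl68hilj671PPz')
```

The pattern matches one or more of a word character (lazy), then one or more of a character in [3-6] (lazy), then zero or more of any character (lazy); then optionally a digit, then one or more of a literal '8', then one or more of a character in [f-k]; then the literal 'lj', then one or more of a digit (lazy), then zero or more of a word character (captured); then anchored at the end.
`re.match` only tries the pattern at the start of the string.
Here the string doesn't start with a match, so the call returns None.

None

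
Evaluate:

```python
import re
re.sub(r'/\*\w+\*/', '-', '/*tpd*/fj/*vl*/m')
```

'-fj-m'

Each match is replaced by '-'.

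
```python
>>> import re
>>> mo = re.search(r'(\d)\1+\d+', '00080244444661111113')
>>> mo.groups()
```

('0',)

`\1` has to match the exact text group 1 already captured.
Unlike `match`, `search` isn't anchored — it looks for the pattern anywhere in the string.
The match spans [0:20] → '00080244444661111113'.
Captured: group 1 = '0'.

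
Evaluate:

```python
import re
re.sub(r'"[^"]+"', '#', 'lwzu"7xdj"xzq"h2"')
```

Matches: at [4:10] → '"7xdj"'; at [13:17] → '"h2"'.
Every occurrence is swapped for '#'.

'lwzu#xzq#'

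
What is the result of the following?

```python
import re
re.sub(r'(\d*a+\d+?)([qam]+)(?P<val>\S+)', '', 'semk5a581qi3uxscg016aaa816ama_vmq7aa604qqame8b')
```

'semk'

`sub` substitutes '' at each match site.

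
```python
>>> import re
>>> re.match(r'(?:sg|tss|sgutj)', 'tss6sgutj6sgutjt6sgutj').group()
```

'tss'

`match` is anchored at position 0; if the pattern doesn't fit there, it returns None.
The match spans [0:3] → 'tss'.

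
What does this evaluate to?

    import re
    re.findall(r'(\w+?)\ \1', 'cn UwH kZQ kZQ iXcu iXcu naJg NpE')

['kZQ', 'iXcu']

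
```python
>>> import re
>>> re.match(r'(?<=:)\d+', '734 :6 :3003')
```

None

The positive lookaround only admits positions where the adjacent text matches; those characters stay outside the span.
With `match`, the pattern is implicitly anchored at the beginning.
Here the pattern fails at index 0, so the call returns None.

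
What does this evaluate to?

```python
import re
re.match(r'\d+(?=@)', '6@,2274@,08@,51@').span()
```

`re.match` only tries the pattern at the start of the string.
The match spans [0:1] → '6'.

(0, 1)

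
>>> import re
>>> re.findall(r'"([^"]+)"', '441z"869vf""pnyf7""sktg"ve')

`findall` collects group 1 from each match (3 total).

['869vf', 'pnyf7', 'sktg']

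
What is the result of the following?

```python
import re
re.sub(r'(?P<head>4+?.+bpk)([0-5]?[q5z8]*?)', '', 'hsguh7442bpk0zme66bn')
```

'hsguh7zme66bn'

Pattern: one or more of a literal '4' (lazy), then one or more of any character, then the literal 'bpk' (captured as 'head'); then optionally a character in [0-5], then zero or more of one of [q5z8] (lazy) (captured).
Lazy quantifiers expand one character at a time until the remainder of the pattern can match.
Matches: at [6:13] → '442bpk0'.
Each match is replaced by ''.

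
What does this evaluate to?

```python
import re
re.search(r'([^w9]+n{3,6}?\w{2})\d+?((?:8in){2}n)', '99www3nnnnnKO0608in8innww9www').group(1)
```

The match spans [5:23] → '3nnnnnKO0608in8inn'.
Captured: group 1 = '3nnnnnKO', group 2 = '8in8inn'.

'3nnnnnKO'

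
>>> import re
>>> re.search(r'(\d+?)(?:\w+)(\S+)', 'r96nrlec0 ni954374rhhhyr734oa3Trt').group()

Pattern: one or more of a digit (lazy) (captured); then one or more of a word character (non-capturing group); then one or more of a non-whitespace character (captured).
Unlike `match`, `search` isn't anchored — it looks for the pattern anywhere in the string.
The match spans [1:9] → '96nrlec0'.
Captured: group 1 = '9', group 2 = '0'.

'96nrlec0'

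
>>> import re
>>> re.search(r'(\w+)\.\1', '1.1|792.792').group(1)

'1'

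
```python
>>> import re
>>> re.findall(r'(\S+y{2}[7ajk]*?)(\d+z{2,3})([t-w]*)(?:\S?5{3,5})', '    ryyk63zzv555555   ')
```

[('ryyk', '63zz', 'v')]

`findall` packs the 3 group values into a tuple for every match.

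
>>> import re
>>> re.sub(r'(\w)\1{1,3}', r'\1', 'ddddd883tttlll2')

`\1` has to match the exact text group 1 already captured.
Matches: at [0:4] → 'dddd'; at [5:7] → '88'; at [8:11] → 'ttt'; at [11:14] → 'lll'.
`\1` in the replacement pulls in group 1's text for each match.

'dd83tl2'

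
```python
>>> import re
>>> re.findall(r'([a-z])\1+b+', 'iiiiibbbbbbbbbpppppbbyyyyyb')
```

['i', 'p', 'y']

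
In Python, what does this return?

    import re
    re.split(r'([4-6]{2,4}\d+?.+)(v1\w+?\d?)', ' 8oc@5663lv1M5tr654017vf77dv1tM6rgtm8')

[' 8oc@', '5663lv1M5tr654017vf77d', 'v1t', 'M6rgtm8']

The pattern matches 2 to 4 of a character in [4-6], then one or more of a digit (lazy), then one or more of any character (captured); then the literal 'v1', then one or more of a word character (lazy), then optionally a digit (captured).
The `?` after the quantifier makes it lazy — it takes as little as possible before letting the rest of the pattern try.
Matches to split on: at [5:30] → '5663lv1M5tr654017vf77dv1t'.
Because the pattern has a capturing group, `split` also inserts each captured text between the pieces.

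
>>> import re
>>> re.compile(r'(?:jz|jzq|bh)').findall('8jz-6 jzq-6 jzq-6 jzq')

Alternation isn't longest-match — the leftmost alternative that fits at this position is chosen.
With no groups in the pattern, `findall` gives back each whole match — 4 here.

['jz', 'jz', 'jz', 'jz']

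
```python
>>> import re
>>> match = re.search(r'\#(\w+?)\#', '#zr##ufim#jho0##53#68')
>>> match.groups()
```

('zr',)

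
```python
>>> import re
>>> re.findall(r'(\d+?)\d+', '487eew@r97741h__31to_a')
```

This matches one or more of a digit (lazy) (captured); then one or more of a digit.
A `+?`/`*?`/`{m,n}?` starts at its minimum and grows only as far as needed for what follows to match.
Scanning left to right: at [0:3] match '487', group 1 = '4'; at [8:13] match '97741', group 1 = '9'; at [16:18] match '31', group 1 = '3'.
With a single group, `findall` returns only what that group captured — 3 items.

['4', '9', '3']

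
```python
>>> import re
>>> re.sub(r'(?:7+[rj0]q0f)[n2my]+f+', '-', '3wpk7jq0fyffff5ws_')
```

This matches one or more of a literal '7', then one of [rj0], then the literal 'q0f' (non-capturing group); then one or more of one of [n2my], then one or more of the literal 'f'.
Matches: at [4:14] → '7jq0fyffff'.
`sub` substitutes '-' at each match site.

'3wpk-5ws_'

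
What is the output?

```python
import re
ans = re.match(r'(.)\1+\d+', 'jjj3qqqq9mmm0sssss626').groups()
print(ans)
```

('j',)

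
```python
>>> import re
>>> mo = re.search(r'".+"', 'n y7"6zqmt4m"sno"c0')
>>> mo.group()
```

'"6zqmt4m"sno"'

`re.search` scans for the first position where the pattern succeeds.
The match spans [4:17] → '"6zqmt4m"sno"'.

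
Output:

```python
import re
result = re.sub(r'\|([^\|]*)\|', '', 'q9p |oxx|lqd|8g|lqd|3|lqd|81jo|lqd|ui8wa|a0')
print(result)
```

Matches: at [4:9] → '|oxx|'; at [12:16] → '|8g|'; at [19:22] → '|3|'; at [25:31] → '|81jo|'; at [34:41] → '|ui8wa|'.
Each match is replaced by ''.

q9p lqdlqdlqdlqda0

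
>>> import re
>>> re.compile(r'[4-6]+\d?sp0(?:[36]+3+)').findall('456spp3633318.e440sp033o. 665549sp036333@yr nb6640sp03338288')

Pattern: one or more of a character in [4-6], then optionally a digit, then the literal 'sp0'; then one or more of one of [36], then one or more of a literal '3' (non-capturing group).
Walking the string: at [15:23] → '440sp033'; at [26:40] → '665549sp036333'; at [46:56] → '6640sp0333'.
No capturing groups, so `findall` returns the 3 full match strings.

['440sp033', '665549sp036333', '6640sp0333']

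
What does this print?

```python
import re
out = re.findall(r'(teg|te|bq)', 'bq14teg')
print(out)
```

['bq', 'teg']

Branches in `(...|...)` are attempted left-to-right; the first branch that allows the whole pattern to succeed is taken.
Matches: at [0:2] match 'bq', group 1 = 'bq'; at [4:7] match 'teg', group 1 = 'teg'.
`findall` collects group 1 from each match (2 total).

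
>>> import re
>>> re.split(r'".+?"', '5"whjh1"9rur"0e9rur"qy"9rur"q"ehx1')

Matches to split on: at [1:8] → '"whjh1"'; at [12:20] → '"0e9rur"'; at [22:28] → '"9rur"'.
`split` removes every match and returns the 4 fragments in between.

['5', '9rur', 'qy', 'q"ehx1']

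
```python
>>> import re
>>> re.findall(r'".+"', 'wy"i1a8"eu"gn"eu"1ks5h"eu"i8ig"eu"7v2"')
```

Walking the string: at [2:38] → '"i1a8"eu"gn"eu"1ks5h"eu"i8ig"eu"7v2"'.
Since nothing is captured, `findall` lists the 1 matched substring directly.

['"i1a8"eu"gn"eu"1ks5h"eu"i8ig"eu"7v2"']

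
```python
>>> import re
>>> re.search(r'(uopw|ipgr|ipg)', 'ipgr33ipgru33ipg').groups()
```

Alternation isn't longest-match — the leftmost alternative that fits at this position is chosen.
`re.search` scans for the first position where the pattern succeeds.
The match spans [0:4] → 'ipgr'.
Captured: group 1 = 'ipgr'.

('ipgr',)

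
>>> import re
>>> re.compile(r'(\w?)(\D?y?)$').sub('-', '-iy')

'---'

The pattern matches optionally a word character (captured); then optionally a non-digit, then optionally a literal 'y' (captured); then anchored at the end.
Matches: at [1:3] → 'iy'; at [3:3] → ''.
Every occurrence is swapped for '-'.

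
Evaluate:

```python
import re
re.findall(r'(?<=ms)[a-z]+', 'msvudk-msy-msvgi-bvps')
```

The positive lookaround only admits positions where the adjacent text matches; those characters stay outside the span.
Matches: at [2:6] → 'vudk'; at [9:10] → 'y'; at [13:16] → 'vgi'.
With no groups in the pattern, `findall` gives back each whole match — 3 here.

['vudk', 'y', 'vgi']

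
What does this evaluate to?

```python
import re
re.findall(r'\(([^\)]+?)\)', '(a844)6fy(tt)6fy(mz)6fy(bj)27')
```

['a844', 'tt', 'mz', 'bj']

Scanning left to right: at [0:6] match '(a844)', group 1 = 'a844'; at [9:13] match '(tt)', group 1 = 'tt'; at [16:20] match '(mz)', group 1 = 'mz'; at [23:27] match '(bj)', group 1 = 'bj'.
One capturing group, so `findall` returns just the captured substring from each match — 4 in all.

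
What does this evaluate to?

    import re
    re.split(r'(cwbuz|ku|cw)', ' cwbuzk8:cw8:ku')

[' ', 'cwbuz', 'k8:', 'cw', '8:', 'ku', '']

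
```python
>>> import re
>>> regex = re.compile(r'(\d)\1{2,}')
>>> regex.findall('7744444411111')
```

['4', '1']

After group 1 captures some text, `\1` only succeeds where that same text appears again.
Walking the string: at [2:8] match '444444', group 1 = '4'; at [8:13] match '11111', group 1 = '1'.
With a single group, `findall` returns only what that group captured — 2 items.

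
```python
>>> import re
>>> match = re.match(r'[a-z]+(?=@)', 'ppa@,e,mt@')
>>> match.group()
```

With `match`, the pattern is implicitly anchored at the beginning.
The match spans [0:3] → 'ppa'.

'ppa'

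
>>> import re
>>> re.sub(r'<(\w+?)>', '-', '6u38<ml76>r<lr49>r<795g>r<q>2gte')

Every occurrence is swapped for '-'.

'6u38-r-r-r-2gte'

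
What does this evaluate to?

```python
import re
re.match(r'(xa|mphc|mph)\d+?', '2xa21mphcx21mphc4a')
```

None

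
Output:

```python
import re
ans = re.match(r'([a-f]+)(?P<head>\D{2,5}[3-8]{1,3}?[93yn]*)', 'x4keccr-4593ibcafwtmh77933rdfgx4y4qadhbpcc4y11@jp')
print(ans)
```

The pattern matches one or more of a character in [a-f] (captured); then 2 to 5 of a non-digit, then 1 to 3 of a character in [3-8] (lazy), then zero or more of one of [93yn] (captured as 'head').
`re.match` only tries the pattern at the start of the string.
Here the string doesn't start with a match, so the call returns None.

None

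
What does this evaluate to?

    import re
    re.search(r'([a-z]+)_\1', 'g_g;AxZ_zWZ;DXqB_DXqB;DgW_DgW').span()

(0, 3)

`\1` has to match the exact text group 1 already captured.
The match spans [0:3] → 'g_g'.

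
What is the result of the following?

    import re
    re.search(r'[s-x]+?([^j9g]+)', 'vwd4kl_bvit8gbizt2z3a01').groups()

('wd4kl_bvit8',)

The pattern matches one or more of a character in [s-x] (lazy); then one or more of any character except [j9g] (captured).
A `+?`/`*?`/`{m,n}?` starts at its minimum and grows only as far as needed for what follows to match.
`search` walks the string left to right and returns the first match it finds.
The match spans [0:12] → 'vwd4kl_bvit8'.
Captured: group 1 = 'wd4kl_bvit8'.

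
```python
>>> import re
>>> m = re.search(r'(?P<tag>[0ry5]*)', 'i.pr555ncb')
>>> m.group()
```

''

Pattern: zero or more of one of [0ry5] (captured as 'tag').
The match spans [0:0] → ''.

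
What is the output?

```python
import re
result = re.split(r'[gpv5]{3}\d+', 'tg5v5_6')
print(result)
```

The pattern matches exactly 3 of one of [gpv5]; then one or more of a digit.
Each match becomes a cut point; 2 segments remain.

['t', '_6']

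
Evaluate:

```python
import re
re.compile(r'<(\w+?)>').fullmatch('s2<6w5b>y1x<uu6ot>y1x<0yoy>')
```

None

`re.fullmatch` is like wrapping the pattern in `^…$` (in single-line mode).
Here there's no way to consume every character, so the call returns None.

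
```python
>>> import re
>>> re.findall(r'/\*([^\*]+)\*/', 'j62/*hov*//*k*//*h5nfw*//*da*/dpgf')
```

['hov', 'k', 'h5nfw', 'da']

Because there's exactly one group, `findall` drops the full match and keeps group 1 from each hit.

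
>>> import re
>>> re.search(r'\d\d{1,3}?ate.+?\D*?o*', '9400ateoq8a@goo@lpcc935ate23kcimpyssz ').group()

'9400ateo'

The `?` after the quantifier makes it lazy — it takes as little as possible before letting the rest of the pattern try.
The match spans [0:8] → '9400ateo'.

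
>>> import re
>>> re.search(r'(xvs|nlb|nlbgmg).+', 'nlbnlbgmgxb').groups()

('nlb',)

The match spans [0:11] → 'nlbnlbgmgxb'.
Captured: group 1 = 'nlb'.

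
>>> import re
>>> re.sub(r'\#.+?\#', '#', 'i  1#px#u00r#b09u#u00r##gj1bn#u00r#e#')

'i  1#u00r#u00r#u00r#'

Because the quantifier is non-greedy, it stops expanding at the earliest point where the rest of the pattern can succeed.
`sub` substitutes '#' at each match site.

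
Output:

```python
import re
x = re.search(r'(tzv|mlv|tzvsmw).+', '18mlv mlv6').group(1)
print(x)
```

`re.search` scans for the first position where the pattern succeeds.
The match spans [2:10] → 'mlv mlv6'.
Captured: group 1 = 'mlv'.

mlv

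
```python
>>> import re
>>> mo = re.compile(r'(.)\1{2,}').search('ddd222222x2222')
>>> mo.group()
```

'ddd'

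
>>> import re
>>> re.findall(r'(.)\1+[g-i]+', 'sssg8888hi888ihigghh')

['s', '8', '8']

A backreference is literal: `\1` must see the identical characters the first group matched.
Scanning left to right: at [0:4] match 'sssg', group 1 = 's'; at [4:10] match '8888hi', group 1 = '8'; at [10:20] match '888ihigghh', group 1 = '8'.
`findall` collects group 1 from each match (3 total).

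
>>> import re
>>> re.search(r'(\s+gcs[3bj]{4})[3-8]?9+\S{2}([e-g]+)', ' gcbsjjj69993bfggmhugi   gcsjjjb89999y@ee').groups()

('   gcsjjjb', 'ee')

The match spans [22:41] → '   gcsjjjb89999y@ee'.
Captured: group 1 = '   gcsjjjb', group 2 = 'ee'.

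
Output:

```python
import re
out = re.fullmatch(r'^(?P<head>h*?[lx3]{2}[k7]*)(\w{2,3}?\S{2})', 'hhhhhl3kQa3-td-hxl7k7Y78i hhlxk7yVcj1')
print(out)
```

None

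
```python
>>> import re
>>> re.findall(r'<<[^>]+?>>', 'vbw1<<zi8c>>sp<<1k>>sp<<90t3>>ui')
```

Scanning left to right: at [4:12] → '<<zi8c>>'; at [14:20] → '<<1k>>'; at [22:30] → '<<90t3>>'.
No capturing groups, so `findall` returns the 3 full match strings.

['<<zi8c>>', '<<1k>>', '<<90t3>>']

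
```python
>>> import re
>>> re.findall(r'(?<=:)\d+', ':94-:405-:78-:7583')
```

['94', '405', '78', '7583']

Because the assertion is zero-width, the text it checks is not consumed and won't appear in the result.
With no groups in the pattern, `findall` gives back each whole match — 4 here.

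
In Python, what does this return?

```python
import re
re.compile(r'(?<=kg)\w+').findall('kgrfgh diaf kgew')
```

The lookaround is zero-width — it requires the adjacent text to match without consuming it, so the asserted text isn't part of the match.
Matches: at [2:6] → 'rfgh'; at [14:16] → 'ew'.
No capturing groups, so `findall` returns the 2 full match strings.

['rfgh', 'ew']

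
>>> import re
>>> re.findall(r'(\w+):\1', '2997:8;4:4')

`\1` has to match the exact text group 1 already captured.
Walking the string: at [7:10] match '4:4', group 1 = '4'.
Because there's exactly one group, `findall` drops the full match and keeps group 1 from the one hit.

['4']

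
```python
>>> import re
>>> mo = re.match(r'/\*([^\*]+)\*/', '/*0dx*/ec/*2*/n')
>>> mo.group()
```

'/*0dx*/'

`re.match` only tries the pattern at the start of the string.
The match spans [0:7] → '/*0dx*/'.
Captured: group 1 = '0dx'.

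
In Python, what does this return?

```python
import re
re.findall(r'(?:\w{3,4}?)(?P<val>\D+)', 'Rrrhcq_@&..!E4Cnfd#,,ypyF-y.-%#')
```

The pattern matches 3 to 4 of a word character (lazy) (non-capturing group); then one or more of a non-digit (captured as 'val').
A `+?`/`*?`/`{m,n}?` starts at its minimum and grows only as far as needed for what follows to match.
Matches: at [0:13] match 'Rrrhcq_@&..!E', group 1 = 'hcq_@&..!E'; at [13:31] match '4Cnfd#,,ypyF-y.-%#', group 1 = 'fd#,,ypyF-y.-%#'.
One capturing group, so `findall` returns just the captured substring from each match — 2 in all.

['hcq_@&..!E', 'fd#,,ypyF-y.-%#']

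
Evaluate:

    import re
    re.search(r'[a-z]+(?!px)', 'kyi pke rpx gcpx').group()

The negative lookahead/lookbehind blocks any match where the forbidden context is present.
`search` walks the string left to right and returns the first match it finds.
The match spans [0:3] → 'kyi'.

'kyi'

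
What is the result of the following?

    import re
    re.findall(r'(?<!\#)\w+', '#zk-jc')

Because the assertion is negative and zero-width, positions next to the forbidden text are skipped.
With no groups in the pattern, `findall` gives back each whole match — 2 here.

['k', 'jc']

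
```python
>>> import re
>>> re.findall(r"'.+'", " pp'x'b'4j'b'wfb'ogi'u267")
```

["'x'b'4j'b'wfb'ogi'"]

Matches: at [3:21] → "'x'b'4j'b'wfb'ogi'".
With no groups in the pattern, `findall` gives back each whole match — 1 here.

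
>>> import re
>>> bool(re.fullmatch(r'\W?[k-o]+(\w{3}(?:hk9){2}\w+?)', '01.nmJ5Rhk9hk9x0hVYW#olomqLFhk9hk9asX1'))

False

`re.fullmatch` requires the pattern to consume the entire string.
Here the string isn't matched end-to-end, so the call returns None, and `bool(None)` is False.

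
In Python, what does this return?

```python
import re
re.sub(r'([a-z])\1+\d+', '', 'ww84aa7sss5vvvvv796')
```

After group 1 captures some text, `\1` only succeeds where that same text appears again.
Matches: at [0:4] → 'ww84'; at [4:7] → 'aa7'; at [7:11] → 'sss5'; at [11:19] → 'vvvvv796'.
Every occurrence is swapped for ''.

''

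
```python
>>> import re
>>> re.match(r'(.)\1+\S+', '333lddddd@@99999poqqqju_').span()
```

With `match`, the pattern is implicitly anchored at the beginning.
The match spans [0:24] → '333lddddd@@99999poqqqju_'.

(0, 24)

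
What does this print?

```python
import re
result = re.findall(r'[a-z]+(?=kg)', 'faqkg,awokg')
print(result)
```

['faq', 'awo']

The lookaround is zero-width — it requires the adjacent text to match without consuming it, so the asserted text isn't part of the match.
Matches: at [0:3] → 'faq'; at [6:9] → 'awo'.
With no groups in the pattern, `findall` gives back each whole match — 2 here.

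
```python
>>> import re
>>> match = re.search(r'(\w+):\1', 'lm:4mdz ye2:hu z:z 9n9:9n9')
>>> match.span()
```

After group 1 captures some text, `\1` only succeeds where that same text appears again.
The match spans [15:18] → 'z:z'.

(15, 18)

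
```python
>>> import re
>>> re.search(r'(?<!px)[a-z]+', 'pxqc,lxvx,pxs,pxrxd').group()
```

'pxqc'

Because the assertion is negative and zero-width, positions next to the forbidden text are skipped.
`re.search` tries every starting position until one works.
The match spans [0:4] → 'pxqc'.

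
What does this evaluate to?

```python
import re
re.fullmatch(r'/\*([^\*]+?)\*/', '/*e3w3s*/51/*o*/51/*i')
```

None

For `fullmatch`, every character of the input must be accounted for by the pattern.
Here there's no way to consume every character, so the call returns None.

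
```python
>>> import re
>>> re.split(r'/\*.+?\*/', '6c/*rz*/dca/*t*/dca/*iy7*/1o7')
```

['6c', 'dca', 'dca', '1o7']

With the lazy modifier that quantifier settles for the fewest repetitions that let the rest of the pattern succeed (the atoms after it are unaffected and can still be greedy).
The string is cut at each match, leaving 4 pieces.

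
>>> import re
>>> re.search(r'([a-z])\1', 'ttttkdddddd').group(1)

A backreference is literal: `\1` must see the identical characters the first group matched.
`re.search` tries every starting position until one works.
The match spans [0:2] → 'tt'.
Captured: group 1 = 't'.

't'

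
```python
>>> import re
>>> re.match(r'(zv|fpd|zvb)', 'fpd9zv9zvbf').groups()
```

('fpd',)

`re.match` only tries the pattern at the start of the string.
The match spans [0:3] → 'fpd'.
Captured: group 1 = 'fpd'.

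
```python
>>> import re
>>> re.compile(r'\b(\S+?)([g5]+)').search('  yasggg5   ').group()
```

This matches a word boundary (`\b`, zero-width); then one or more of a non-whitespace character (lazy) (captured); then one or more of one of [g5] (captured).
`search` walks the string left to right and returns the first match it finds.
The match spans [2:9] → 'yasggg5'.
Captured: group 1 = 'yas', group 2 = 'ggg5'.

'yasggg5'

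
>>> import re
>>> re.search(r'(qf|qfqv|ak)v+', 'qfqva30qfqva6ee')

`search` walks the string left to right and returns the first match it finds.
Here the pattern never matches, so the call returns None.

None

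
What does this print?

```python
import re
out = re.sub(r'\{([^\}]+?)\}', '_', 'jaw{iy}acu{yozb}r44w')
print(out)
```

Matches: at [3:7] → '{iy}'; at [10:16] → '{yozb}'.
Each match is replaced by '_'.

jaw_acu_r44w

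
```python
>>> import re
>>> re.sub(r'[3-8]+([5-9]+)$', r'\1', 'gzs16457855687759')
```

The pattern matches one or more of a character in [3-8]; then one or more of a character in [5-9] (captured); then anchored at the end.
Matches: at [4:17] → '6457855687759'.
Each match is replaced using the text its own group 1 captured.

'gzs19'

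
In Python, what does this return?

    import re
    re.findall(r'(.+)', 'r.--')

This matches one or more of any character (captured).
Matches: at [0:4] match 'r.--', group 1 = 'r.--'.
With a single group, `findall` returns only what that group captured — 1 item.

['r.--']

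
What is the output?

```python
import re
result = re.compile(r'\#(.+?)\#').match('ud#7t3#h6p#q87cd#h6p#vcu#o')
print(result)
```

None

`match` is anchored at position 0; if the pattern doesn't fit there, it returns None.
Here position 0 doesn't satisfy it, so the call returns None.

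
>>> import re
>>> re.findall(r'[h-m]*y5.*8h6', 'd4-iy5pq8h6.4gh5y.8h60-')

['iy5pq8h6.4gh5y.8h6']

Pattern: zero or more of a character in [h-m], then the literal 'y5'; then zero or more of any character, then the literal '8h6'.
Matches: at [3:21] → 'iy5pq8h6.4gh5y.8h6'.
No capturing groups, so `findall` returns the 1 full match string.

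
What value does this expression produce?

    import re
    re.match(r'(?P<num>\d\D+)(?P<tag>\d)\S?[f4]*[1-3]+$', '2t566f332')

None

This matches a digit, then one or more of a non-digit (captured as 'num'); then a digit (captured as 'tag'); then optionally a non-whitespace character, then zero or more of one of [f4], then one or more of a character in [1-3]; then anchored at the end.
`match` is anchored at position 0; if the pattern doesn't fit there, it returns None.
Here the pattern fails at index 0, so the call returns None.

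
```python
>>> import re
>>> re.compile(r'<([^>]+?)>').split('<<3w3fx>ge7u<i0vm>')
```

Matches to split on: at [0:8] → '<<3w3fx>'; at [12:18] → '<i0vm>'.
The group in the pattern means `split` returns the separators' captures alongside the pieces.

['', '<3w3fx', 'ge7u', 'i0vm', '']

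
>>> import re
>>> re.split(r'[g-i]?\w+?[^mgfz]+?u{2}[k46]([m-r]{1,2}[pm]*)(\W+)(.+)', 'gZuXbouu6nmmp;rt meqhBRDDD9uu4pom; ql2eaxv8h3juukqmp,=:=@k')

`re.split` interleaves the captured-group text with the surrounding fragments.

['', 'nmmp', ';', 'rt meqhBRDDD9uu4pom; ql2eaxv8h3juukqmp,=:=@k', '']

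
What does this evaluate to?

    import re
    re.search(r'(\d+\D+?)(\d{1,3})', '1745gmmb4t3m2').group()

'1745gmmb4'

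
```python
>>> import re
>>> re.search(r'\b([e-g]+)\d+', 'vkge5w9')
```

None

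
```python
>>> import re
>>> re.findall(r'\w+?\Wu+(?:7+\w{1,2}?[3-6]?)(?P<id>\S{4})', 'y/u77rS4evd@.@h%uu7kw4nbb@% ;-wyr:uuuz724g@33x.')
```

['S4ev', 'w4nb']

`findall` collects group 1 from each match (2 total).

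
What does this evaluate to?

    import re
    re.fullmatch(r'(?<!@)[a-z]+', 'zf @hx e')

For `fullmatch`, every character of the input must be accounted for by the pattern.
Here there's no way to consume every character, so the call returns None.

None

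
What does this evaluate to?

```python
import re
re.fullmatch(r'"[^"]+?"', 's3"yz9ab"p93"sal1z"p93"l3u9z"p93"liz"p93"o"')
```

For `fullmatch`, every character of the input must be accounted for by the pattern.
Here the string isn't matched end-to-end, so the call returns None.

None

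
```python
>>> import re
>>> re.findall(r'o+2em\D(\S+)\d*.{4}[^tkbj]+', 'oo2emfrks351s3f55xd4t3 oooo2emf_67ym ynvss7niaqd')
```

['rks351s3f55xd4t3']

The pattern matches one or more of a literal 'o', then the literal '2em', then a non-digit; then one or more of a non-whitespace character (captured); then zero or more of a digit, then exactly 4 of any character, then one or more of any character except [tkbj].
Because there's exactly one group, `findall` drops the full match and keeps group 1 from the one hit.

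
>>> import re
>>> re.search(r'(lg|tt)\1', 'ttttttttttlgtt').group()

`\1` is not a pattern — it's the concrete string captured by group 1, re-applied verbatim.
Unlike `match`, `search` isn't anchored — it looks for the pattern anywhere in the string.
The match spans [0:4] → 'tttt'.
Captured: group 1 = 'tt'.

'tttt'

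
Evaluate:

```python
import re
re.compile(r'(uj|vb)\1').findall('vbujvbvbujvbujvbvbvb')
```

['vb', 'vb']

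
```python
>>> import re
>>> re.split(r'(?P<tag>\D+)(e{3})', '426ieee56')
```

The pattern matches one or more of a non-digit (captured as 'tag'); then exactly 3 of a literal 'e' (captured).
The group in the pattern means `split` returns the separators' captures alongside the pieces.

['426', 'i', 'eee', '56']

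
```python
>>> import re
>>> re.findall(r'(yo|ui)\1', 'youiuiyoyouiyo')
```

`\1` has to match the exact text group 1 already captured.
Because there's exactly one group, `findall` drops the full match and keeps group 1 from each hit.

['ui', 'yo']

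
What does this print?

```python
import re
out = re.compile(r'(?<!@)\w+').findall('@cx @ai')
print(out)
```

A negative assertion filters positions out without eating any characters.
Scanning left to right: at [2:3] → 'x'; at [6:7] → 'i'.
No capturing groups, so `findall` returns the 2 full match strings.

['x', 'i']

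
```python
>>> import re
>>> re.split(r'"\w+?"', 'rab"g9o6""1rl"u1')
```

Matches to split on: at [3:9] → '"g9o6"'; at [9:14] → '"1rl"'.
`split` removes every match and returns the 3 fragments in between.

['rab', '', 'u1']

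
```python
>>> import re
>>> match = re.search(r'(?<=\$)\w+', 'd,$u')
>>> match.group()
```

'u'

The `(?=…)`/`(?<=…)` assertion just peeks at neighbouring text; it doesn't advance the match position.
`search` walks the string left to right and returns the first match it finds.
The match spans [3:4] → 'u'.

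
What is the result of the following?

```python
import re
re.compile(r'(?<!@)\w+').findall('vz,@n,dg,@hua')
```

['vz', 'dg', 'ua']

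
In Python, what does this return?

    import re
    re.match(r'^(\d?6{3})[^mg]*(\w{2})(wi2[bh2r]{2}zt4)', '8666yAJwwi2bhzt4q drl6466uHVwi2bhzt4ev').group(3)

The match spans [0:36] → '8666yAJwwi2bhzt4q drl6466uHVwi2bhzt4'.
Captured: group 1 = '8666', group 2 = 'HV', group 3 = 'wi2bhzt4'.

'wi2bhzt4'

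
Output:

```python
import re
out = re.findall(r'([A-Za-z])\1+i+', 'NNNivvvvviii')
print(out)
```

`\1` is not a pattern — it's the concrete string captured by group 1, re-applied verbatim.
Matches: at [0:4] match 'NNNi', group 1 = 'N'; at [4:12] match 'vvvvviii', group 1 = 'v'.
With a single group, `findall` returns only what that group captured — 2 items.

['N', 'v']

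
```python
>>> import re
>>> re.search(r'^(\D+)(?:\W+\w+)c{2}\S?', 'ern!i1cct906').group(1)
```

'ern'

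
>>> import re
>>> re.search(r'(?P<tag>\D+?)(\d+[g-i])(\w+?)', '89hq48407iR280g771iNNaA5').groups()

('hq', '48407i', 'R')

Pattern: one or more of a non-digit (lazy) (captured as 'tag'); then one or more of a digit, then a character in [g-i] (captured); then one or more of a word character (lazy) (captured).
Unlike `match`, `search` isn't anchored — it looks for the pattern anywhere in the string.
The match spans [2:11] → 'hq48407iR'.
Captured: group 1 = 'hq', group 2 = '48407i', group 3 = 'R'.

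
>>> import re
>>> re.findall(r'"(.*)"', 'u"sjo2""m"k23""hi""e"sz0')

Walking the string: at [1:21] match '"sjo2""m"k23""hi""e"', group 1 = 'sjo2""m"k23""hi""e'.
One capturing group, so `findall` returns just the captured substring from the one match — 1 in all.

['sjo2""m"k23""hi""e']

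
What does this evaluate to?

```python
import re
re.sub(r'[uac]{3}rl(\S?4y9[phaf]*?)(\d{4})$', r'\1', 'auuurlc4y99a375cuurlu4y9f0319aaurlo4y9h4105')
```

'auuurlc4y99a375cuurlu4y9f0319o4y9h'

The pattern matches exactly 3 of one of [uac], then the literal 'rl'; then optionally a non-whitespace character, then the literal '4y9', then zero or more of one of [phaf] (lazy) (captured); then exactly 4 of a digit (captured); then anchored at the end.
Matches: at [29:43] → 'aaurlo4y9h4105'.
The replacement refers to a captured group, so each match is rewritten using its own captured text.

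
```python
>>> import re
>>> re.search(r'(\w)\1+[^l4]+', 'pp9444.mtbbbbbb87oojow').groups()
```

The match spans [0:3] → 'pp9'.
Captured: group 1 = 'p'.

('p',)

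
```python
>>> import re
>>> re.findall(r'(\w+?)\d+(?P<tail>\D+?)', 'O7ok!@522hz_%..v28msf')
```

[('O', 'o'), ('5', 'h'), ('v', 'm')]

A non-greedy quantifier consumes as few characters as it can — just enough that the remainder of the pattern still matches from where it stops; whatever follows it matches normally.
`findall` packs the 2 group values into a tuple for every match.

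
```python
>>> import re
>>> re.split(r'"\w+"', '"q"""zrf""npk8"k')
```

`split` removes every match and returns the 4 fragments in between.

['', '"', '', 'k']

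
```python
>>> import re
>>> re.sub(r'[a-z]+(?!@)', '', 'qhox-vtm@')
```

A negative assertion filters positions out without eating any characters.
Matches: at [0:4] → 'qhox'; at [5:7] → 'vt'.
Every occurrence is swapped for ''.

'-m@'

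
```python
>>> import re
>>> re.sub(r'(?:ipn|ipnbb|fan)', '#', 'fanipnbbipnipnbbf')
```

'##bb##bbf'

Branches in `(...|...)` are attempted left-to-right; the first branch that allows the whole pattern to succeed is taken.
Matches: at [0:3] → 'fan'; at [3:6] → 'ipn'; at [8:11] → 'ipn'; at [11:14] → 'ipn'.
Every occurrence is swapped for '#'.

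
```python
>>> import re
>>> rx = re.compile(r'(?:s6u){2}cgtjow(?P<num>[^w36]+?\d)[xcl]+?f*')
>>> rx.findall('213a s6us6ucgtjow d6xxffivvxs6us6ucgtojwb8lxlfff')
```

[' d6']

The pattern matches the literal 's6u' repeated 2 times, then the literal 'cgt', then the literal 'jow'; then one or more of any character except [w36] (lazy), then a digit (captured as 'num'); then one or more of one of [xcl] (lazy), then zero or more of the literal 'f'.
Because there's exactly one group, `findall` drops the full match and keeps group 1 from the one hit.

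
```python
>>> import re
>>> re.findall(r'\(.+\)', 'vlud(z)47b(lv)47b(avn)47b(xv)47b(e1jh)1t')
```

['(z)47b(lv)47b(avn)47b(xv)47b(e1jh)']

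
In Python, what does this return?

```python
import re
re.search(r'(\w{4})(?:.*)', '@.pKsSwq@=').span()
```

(2, 10)

This matches exactly 4 of a word character (captured); then zero or more of any character (non-capturing group).
`re.search` scans for the first position where the pattern succeeds.
The match spans [2:10] → 'pKsSwq@='.
Captured: group 1 = 'pKsS'.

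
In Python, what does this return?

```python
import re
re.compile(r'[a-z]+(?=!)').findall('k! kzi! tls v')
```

['k', 'kzi']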